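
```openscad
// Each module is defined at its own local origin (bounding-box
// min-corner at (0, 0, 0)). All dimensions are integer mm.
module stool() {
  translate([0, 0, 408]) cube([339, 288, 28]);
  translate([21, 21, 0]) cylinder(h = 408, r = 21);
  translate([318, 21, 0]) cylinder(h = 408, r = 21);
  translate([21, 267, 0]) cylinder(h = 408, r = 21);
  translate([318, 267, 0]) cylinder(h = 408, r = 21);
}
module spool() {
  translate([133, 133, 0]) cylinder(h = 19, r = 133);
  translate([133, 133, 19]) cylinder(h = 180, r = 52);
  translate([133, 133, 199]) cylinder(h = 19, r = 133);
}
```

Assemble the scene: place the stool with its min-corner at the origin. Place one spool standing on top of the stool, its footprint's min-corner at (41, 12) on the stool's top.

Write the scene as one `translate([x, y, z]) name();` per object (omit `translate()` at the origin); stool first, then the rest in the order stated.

stool();
translate([41, 12, 436]) spool();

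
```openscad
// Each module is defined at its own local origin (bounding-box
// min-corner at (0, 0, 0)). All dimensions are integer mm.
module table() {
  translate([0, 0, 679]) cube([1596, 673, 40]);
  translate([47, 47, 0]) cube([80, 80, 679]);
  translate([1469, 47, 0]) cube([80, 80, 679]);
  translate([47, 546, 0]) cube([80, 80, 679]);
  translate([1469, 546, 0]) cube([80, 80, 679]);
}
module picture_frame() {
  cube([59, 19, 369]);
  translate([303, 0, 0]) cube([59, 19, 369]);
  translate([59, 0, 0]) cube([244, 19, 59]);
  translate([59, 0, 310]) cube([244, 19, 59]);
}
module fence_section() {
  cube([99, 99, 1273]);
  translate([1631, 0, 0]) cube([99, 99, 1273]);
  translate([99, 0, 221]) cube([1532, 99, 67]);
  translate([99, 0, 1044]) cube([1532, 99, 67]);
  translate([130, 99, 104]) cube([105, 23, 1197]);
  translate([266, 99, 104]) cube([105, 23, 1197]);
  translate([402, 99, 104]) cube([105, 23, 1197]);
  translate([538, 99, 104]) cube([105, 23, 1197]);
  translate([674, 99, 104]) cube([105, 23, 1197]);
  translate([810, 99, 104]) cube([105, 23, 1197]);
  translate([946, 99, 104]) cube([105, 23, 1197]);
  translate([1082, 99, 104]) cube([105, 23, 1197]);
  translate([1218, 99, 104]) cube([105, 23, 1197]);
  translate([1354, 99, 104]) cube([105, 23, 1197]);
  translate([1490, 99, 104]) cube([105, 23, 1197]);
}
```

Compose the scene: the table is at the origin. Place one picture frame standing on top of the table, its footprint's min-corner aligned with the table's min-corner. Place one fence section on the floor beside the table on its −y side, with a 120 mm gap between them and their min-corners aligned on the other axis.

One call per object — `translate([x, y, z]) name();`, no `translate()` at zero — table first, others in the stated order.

table();
translate([0, 0, 719]) picture_frame();
translate([0, -242, 0]) fence_section();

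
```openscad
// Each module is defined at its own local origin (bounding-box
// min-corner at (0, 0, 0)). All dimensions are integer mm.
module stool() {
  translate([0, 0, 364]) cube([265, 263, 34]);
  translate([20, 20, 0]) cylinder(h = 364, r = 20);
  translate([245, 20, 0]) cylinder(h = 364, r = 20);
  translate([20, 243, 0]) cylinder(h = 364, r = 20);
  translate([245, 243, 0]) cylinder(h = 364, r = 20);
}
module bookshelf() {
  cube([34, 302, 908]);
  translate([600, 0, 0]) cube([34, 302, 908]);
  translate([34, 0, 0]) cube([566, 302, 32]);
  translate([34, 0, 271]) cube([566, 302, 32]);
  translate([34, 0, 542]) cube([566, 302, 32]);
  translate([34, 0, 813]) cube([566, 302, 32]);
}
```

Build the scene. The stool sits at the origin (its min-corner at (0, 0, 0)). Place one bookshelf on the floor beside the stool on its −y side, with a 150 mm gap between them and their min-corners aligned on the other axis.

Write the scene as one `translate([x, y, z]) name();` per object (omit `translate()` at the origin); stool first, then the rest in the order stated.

stool();
translate([0, -452, 0]) bookshelf();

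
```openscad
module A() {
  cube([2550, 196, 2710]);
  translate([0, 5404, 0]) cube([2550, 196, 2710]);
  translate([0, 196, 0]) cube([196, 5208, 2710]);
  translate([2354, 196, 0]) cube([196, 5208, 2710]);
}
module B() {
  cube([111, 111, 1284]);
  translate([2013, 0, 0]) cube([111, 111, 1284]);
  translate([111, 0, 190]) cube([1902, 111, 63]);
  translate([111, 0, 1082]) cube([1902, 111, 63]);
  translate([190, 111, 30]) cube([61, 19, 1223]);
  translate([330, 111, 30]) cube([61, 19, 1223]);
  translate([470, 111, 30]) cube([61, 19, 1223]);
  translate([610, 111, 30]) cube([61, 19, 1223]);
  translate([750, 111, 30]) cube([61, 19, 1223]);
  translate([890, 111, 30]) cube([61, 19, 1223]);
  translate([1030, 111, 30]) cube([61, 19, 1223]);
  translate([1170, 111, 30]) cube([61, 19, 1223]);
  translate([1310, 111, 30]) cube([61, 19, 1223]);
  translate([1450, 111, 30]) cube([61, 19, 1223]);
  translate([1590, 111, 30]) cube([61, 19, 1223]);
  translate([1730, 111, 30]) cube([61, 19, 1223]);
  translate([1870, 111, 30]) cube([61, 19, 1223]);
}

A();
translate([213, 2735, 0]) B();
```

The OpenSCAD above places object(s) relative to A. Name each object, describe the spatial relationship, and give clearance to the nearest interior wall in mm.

A is a house frame. B is a fence section. The fence section sits inside the house frame, centred. The clearance to the nearest interior wall is 17 mm.

Clearances: x = 17, y = 2539; minimum 17 mm.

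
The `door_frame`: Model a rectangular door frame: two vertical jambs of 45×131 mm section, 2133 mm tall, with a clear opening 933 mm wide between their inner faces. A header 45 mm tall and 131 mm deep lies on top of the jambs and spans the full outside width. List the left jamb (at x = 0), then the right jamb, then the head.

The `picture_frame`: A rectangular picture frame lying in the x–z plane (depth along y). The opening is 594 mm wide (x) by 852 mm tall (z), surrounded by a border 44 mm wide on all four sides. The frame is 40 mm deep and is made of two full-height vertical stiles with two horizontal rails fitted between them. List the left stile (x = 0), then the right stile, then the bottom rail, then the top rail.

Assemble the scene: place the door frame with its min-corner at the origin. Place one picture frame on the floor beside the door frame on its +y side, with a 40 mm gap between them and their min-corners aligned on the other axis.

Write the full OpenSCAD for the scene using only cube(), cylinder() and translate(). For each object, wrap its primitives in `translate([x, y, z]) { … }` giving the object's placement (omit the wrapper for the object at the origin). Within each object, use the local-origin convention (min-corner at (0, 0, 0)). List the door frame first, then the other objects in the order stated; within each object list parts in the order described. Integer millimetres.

cube([45, 131, 2133]);
translate([978, 0, 0]) cube([45, 131, 2133]);
translate([0, 0, 2133]) cube([1023, 131, 45]);
translate([0, 171, 0]) {
  cube([44, 40, 940]);
  translate([638, 0, 0]) cube([44, 40, 940]);
  translate([44, 0, 0]) cube([594, 40, 44]);
  translate([44, 0, 896]) cube([594, 40, 44]);
}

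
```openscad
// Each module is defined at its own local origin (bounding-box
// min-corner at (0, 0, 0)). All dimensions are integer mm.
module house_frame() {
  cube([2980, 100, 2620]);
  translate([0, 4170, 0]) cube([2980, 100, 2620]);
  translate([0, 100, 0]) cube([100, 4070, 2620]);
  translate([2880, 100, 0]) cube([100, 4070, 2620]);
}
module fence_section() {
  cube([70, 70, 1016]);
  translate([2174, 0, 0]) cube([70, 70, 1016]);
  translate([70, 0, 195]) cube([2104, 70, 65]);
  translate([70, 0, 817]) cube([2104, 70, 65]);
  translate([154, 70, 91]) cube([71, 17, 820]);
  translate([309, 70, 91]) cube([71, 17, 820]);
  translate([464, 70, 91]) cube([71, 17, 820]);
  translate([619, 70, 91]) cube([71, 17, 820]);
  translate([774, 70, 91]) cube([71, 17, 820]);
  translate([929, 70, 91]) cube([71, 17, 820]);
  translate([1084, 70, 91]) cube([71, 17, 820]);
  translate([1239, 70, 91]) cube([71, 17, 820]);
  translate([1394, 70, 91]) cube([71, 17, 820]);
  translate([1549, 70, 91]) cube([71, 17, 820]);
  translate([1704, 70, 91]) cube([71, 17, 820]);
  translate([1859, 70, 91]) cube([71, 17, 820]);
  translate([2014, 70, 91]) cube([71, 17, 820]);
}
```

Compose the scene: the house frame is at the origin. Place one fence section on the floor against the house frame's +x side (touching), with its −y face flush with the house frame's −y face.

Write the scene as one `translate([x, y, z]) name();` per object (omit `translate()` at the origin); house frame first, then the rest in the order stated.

house_frame();
translate([2980, 0, 0]) fence_section();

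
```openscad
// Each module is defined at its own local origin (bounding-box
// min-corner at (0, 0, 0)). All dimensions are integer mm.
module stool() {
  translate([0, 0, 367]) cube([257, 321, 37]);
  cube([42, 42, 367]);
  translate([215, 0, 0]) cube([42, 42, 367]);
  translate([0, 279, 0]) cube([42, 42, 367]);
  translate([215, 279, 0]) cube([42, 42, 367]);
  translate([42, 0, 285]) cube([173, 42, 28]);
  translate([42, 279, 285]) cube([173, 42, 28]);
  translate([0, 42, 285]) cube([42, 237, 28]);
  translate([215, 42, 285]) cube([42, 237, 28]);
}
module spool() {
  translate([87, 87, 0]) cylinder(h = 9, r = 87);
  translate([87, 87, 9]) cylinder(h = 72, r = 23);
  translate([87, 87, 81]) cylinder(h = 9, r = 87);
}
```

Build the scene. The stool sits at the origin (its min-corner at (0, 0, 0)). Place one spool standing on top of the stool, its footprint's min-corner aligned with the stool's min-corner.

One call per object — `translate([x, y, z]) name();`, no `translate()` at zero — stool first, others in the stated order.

stool();
translate([0, 0, 404]) spool();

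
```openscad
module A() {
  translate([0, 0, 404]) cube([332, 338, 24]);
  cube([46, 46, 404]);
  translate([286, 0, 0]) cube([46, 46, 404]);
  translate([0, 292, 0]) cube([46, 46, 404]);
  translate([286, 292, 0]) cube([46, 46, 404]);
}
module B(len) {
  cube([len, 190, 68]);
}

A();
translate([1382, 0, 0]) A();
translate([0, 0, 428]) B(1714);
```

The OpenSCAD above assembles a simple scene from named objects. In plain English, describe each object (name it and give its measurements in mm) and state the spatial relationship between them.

A is a four-legged stool. The seat is 332×338 mm, 24 mm thick, top at z = 428 mm. It stands on four square legs, each 46×46 mm in cross-section, from z = 0 to the seat underside, each flush with a corner of the seat.

B is a rectangular beam 1714 mm long (x), 190 mm deep (y), 68 mm thick (z).

The beam spans the tops of two stools placed 1050 mm apart, resting at z = 428 mm.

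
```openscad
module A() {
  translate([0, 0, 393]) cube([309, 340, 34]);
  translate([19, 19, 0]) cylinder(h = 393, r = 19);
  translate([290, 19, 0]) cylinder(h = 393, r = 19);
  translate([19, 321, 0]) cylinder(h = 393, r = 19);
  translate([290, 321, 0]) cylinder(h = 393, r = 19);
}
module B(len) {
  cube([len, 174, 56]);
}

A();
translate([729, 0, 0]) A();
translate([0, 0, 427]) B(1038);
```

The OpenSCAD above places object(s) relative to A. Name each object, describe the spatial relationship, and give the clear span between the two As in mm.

Second stool starts at x = 729; first ends at x = 309; clear span = 729 − 309 = 420 mm.

A is a stool. B is a beam. A beam spans the tops of two stools. The clear span between the two stools is 420 mm.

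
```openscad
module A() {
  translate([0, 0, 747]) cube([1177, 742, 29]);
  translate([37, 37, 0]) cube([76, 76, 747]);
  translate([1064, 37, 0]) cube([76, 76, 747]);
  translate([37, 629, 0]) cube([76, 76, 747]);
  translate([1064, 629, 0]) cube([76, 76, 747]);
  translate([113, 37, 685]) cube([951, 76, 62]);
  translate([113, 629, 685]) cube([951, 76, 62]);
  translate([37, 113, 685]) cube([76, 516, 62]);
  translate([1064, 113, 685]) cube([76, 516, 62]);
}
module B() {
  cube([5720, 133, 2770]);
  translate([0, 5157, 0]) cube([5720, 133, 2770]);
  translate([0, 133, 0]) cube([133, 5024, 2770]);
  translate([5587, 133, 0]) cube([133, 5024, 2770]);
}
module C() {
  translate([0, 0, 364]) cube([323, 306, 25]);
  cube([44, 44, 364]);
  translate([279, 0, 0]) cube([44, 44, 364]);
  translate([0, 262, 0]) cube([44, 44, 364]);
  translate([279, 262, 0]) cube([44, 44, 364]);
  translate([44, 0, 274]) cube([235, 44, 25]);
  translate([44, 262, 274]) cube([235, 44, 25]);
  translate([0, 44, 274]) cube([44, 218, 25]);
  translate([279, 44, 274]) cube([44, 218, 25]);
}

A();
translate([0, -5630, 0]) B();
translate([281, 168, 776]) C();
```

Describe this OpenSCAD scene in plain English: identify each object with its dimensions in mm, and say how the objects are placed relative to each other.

A is a table: top 1177 mm (x) × 742 mm (y), 29 mm thick, upper face at z = 776 mm, on four 76×76 mm square legs, each inset 37 mm from the nearest pair of top edges, running from z = 0 to the bottom of the top. Four apron rails, 76 mm thick and 62 mm tall, run between adjacent legs with their top edges flush with the underside of the top and their outer faces flush with the legs' outer faces.

B is the wall frame of a small rectangular building: four walls, each 2770 mm tall and 133 mm thick, enclosing a footprint 5720 mm (x) by 5290 mm (y) outside-to-outside, with no floor or roof. The front and back walls (the −y and +y sides) span the full width; the two side walls fit between them.

C is a four-legged stool. The seat is a 323×306×25 mm slab whose top surface is at z = 389 mm; four square legs, each 44×44 mm in cross-section, run from the floor (z = 0) to the underside of the seat, each flush with a corner of the seat. Four stretchers, 44 mm wide and 25 mm tall, connect adjacent legs with their undersides at z = 274 mm, each running between the inner faces of the legs it joins and aligned with the legs' outer faces on the other axis.

The house frame is on the floor beside the table on its −y side. The stool is on top of the table.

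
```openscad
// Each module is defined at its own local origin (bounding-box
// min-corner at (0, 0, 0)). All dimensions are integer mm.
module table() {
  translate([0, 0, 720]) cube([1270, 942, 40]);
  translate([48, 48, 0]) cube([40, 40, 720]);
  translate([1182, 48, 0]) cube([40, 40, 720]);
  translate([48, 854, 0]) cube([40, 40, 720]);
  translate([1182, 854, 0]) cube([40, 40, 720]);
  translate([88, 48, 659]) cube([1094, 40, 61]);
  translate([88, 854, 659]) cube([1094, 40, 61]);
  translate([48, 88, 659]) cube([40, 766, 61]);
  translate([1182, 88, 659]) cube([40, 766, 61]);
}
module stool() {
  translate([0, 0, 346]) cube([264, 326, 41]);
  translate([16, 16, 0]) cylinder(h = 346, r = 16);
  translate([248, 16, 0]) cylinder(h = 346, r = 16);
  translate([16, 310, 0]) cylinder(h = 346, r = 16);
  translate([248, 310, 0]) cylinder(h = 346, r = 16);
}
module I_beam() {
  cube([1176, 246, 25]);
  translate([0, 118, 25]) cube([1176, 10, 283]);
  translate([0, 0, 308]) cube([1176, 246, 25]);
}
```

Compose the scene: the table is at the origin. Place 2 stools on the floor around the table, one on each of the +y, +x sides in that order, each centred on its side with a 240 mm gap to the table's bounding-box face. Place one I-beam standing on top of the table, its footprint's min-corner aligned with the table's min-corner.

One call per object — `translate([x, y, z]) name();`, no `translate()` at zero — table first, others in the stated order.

table();
translate([503, 1182, 0]) stool();
translate([1510, 308, 0]) stool();
translate([0, 0, 760]) I_beam();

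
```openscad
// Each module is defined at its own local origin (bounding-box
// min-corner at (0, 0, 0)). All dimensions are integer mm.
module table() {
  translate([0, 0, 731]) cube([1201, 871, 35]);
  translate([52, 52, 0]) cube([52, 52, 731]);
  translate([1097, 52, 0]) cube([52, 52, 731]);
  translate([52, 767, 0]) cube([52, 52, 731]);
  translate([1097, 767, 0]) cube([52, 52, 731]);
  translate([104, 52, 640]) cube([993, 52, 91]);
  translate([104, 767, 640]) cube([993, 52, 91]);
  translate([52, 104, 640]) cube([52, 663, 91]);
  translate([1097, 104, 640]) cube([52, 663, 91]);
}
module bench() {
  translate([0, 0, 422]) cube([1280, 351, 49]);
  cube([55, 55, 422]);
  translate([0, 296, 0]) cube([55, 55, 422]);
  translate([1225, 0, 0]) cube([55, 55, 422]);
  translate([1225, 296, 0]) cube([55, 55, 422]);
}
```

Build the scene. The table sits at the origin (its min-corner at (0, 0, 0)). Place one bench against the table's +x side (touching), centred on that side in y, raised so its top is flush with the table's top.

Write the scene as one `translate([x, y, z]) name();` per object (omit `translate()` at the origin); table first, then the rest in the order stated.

table();
translate([1201, 260, 295]) bench();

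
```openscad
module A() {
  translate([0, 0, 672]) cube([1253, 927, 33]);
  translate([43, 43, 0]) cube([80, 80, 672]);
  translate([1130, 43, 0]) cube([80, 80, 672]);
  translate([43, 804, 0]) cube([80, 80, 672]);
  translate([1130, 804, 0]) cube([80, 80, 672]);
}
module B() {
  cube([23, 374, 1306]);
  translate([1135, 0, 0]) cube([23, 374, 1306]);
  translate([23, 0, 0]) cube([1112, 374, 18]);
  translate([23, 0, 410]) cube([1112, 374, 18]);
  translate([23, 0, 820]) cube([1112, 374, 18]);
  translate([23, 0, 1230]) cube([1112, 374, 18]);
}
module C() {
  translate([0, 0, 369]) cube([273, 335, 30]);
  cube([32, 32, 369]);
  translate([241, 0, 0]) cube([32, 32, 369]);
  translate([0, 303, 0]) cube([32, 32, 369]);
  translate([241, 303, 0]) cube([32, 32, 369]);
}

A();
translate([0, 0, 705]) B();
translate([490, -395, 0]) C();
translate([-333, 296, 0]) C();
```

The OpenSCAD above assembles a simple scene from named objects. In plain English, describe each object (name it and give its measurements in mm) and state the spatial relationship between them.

A is a table with a 1253×927 mm rectangular top, 33 mm thick, top surface at z = 705 mm, supported by four 80×80 mm square legs, each inset 43 mm from the nearest pair of top edges, running from the floor.

B is an open bookshelf. Two side panels, each 23 mm thick, 374 mm deep and 1306 mm tall, stand 1158 mm apart (outside-to-outside). Between them sit 4 shelves, each 18 mm thick and 374 mm deep, spanning the full gap between the sides. The bottom shelf rests on the floor (its underside at z = 0) and the clear gap between one shelf's top and the next shelf's underside is 392 mm.

C is a four-legged stool. The seat is a 273×335×30 mm slab whose top surface is at z = 399 mm; four square legs, each 32×32 mm in cross-section, run from the floor (z = 0) to the underside of the seat, each flush with a corner of the seat.

The bookshelf is on top of the table. Two stools sit around the table at the −y, −x sides.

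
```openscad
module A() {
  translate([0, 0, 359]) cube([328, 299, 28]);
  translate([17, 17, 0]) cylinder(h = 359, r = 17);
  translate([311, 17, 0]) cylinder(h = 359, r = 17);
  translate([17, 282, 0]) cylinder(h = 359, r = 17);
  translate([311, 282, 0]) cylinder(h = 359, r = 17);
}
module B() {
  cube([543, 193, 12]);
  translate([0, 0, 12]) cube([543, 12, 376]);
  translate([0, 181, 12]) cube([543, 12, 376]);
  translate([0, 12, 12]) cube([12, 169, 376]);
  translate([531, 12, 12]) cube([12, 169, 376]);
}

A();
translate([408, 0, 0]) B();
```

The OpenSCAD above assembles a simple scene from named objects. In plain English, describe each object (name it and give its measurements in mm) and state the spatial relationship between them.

A is a four-legged stool. The seat is 328×299 mm, 28 mm thick, top at z = 387 mm. It stands on four round legs, each 34 mm in diameter, from z = 0 to the seat underside, each leg's axis is inset half a diameter from the nearest pair of seat edges (so the leg's bounding box is flush with the corner).

B is an open-topped rectangular box: outside dimensions 543×193×388 mm, with a uniform wall and base thickness of 12 mm. The base is a full 543×193 slab on the floor; four walls sit on top of the base. The front and back walls (the −y and +y sides) span the full width; the two side walls fit between them.

The open box is on the floor beside the stool on its +x side.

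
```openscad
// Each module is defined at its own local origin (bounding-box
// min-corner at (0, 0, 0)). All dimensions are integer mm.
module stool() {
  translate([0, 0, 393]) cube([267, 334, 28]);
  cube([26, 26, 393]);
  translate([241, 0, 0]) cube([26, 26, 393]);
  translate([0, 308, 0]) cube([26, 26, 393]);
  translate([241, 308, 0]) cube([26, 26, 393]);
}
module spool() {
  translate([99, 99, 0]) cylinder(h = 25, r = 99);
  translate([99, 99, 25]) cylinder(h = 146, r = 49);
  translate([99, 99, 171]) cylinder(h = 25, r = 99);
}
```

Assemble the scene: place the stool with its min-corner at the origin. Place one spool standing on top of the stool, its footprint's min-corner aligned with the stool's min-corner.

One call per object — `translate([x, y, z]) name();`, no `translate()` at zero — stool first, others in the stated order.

stool();
translate([0, 0, 421]) spool();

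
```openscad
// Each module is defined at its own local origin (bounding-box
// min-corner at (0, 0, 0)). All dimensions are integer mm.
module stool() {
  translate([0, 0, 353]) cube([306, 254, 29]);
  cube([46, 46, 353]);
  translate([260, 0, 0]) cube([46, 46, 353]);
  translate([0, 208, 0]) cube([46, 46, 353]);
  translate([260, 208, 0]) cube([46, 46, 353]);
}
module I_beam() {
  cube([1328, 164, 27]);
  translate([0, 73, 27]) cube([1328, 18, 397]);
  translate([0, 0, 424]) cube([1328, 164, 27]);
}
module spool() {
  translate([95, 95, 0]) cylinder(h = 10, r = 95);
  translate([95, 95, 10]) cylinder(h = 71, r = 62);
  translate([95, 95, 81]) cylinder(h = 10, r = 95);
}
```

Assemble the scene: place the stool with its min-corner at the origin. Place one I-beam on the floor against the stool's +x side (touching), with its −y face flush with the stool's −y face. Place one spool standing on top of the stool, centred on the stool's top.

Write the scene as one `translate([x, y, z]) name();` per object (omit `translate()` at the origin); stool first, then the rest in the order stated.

stool();
translate([306, 0, 0]) I_beam();
translate([58, 32, 382]) spool();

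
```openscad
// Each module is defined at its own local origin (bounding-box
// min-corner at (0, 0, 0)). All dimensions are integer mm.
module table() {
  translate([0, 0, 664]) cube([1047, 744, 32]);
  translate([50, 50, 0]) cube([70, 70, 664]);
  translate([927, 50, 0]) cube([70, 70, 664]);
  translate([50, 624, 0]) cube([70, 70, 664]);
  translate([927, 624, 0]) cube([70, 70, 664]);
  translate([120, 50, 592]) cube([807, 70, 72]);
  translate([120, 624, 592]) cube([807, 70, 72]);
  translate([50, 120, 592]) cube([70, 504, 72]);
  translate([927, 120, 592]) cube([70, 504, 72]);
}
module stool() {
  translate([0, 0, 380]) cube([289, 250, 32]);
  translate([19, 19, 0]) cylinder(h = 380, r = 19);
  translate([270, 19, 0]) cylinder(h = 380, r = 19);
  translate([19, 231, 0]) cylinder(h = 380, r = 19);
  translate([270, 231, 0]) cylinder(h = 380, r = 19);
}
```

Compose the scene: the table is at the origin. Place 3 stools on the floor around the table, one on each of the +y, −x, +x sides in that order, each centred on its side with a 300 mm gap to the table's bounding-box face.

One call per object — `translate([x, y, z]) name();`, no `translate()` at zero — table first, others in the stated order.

table();
translate([379, 1044, 0]) stool();
translate([-589, 247, 0]) stool();
translate([1347, 247, 0]) stool();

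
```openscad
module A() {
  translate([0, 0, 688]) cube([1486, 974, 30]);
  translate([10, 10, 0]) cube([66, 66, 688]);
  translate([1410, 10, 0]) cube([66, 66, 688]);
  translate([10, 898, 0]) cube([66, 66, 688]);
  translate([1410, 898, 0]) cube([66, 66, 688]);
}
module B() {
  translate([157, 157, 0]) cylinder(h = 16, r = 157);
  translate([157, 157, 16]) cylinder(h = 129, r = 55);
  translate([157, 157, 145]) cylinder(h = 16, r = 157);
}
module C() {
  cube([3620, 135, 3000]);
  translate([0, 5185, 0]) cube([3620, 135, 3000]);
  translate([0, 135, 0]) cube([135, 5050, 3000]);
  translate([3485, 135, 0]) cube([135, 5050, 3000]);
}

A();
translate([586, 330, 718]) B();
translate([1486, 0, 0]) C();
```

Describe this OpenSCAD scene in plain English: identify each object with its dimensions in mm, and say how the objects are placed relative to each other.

A is a table: top 1486 mm (x) × 974 mm (y), 30 mm thick, upper face at z = 718 mm, on four 66×66 mm square legs, each inset 10 mm from the nearest pair of top edges, running from z = 0 to the bottom of the top.

B is a spool: two coaxial disc flanges of radius 157 mm and thickness 16 mm, joined by a core cylinder of radius 55 mm and height 129 mm. The lower flange rests on z = 0 and the three cylinders share a vertical axis.

C is a box-shaped house frame (walls only): outside footprint 3620×5320 mm, wall height 3000 mm, wall thickness 135 mm. The two y-facing walls run the full x-width; the two x-facing walls fit between the inner faces of the y-facing walls.

The spool is on top of the table, centred. The house frame is against the table's +x side, with their −y faces flush.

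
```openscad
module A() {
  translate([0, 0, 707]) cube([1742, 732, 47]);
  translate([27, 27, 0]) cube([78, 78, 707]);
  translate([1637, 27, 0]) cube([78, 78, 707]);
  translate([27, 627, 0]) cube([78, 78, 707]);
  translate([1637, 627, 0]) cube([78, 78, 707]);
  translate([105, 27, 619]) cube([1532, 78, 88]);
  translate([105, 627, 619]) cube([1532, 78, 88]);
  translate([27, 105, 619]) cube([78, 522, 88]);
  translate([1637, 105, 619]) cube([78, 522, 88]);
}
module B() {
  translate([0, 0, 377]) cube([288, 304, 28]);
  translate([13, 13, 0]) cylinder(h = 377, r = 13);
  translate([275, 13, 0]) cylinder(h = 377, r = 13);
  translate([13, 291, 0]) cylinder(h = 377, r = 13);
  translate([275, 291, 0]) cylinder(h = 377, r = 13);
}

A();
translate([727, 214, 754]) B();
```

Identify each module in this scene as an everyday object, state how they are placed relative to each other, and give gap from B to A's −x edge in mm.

The stool's min-x is at 727; the table's min-x is 0; gap = 727 mm.

A is a table. B is a stool. The stool is on top of the table, centred. The gap from the stool to the table's −x edge is 727 mm.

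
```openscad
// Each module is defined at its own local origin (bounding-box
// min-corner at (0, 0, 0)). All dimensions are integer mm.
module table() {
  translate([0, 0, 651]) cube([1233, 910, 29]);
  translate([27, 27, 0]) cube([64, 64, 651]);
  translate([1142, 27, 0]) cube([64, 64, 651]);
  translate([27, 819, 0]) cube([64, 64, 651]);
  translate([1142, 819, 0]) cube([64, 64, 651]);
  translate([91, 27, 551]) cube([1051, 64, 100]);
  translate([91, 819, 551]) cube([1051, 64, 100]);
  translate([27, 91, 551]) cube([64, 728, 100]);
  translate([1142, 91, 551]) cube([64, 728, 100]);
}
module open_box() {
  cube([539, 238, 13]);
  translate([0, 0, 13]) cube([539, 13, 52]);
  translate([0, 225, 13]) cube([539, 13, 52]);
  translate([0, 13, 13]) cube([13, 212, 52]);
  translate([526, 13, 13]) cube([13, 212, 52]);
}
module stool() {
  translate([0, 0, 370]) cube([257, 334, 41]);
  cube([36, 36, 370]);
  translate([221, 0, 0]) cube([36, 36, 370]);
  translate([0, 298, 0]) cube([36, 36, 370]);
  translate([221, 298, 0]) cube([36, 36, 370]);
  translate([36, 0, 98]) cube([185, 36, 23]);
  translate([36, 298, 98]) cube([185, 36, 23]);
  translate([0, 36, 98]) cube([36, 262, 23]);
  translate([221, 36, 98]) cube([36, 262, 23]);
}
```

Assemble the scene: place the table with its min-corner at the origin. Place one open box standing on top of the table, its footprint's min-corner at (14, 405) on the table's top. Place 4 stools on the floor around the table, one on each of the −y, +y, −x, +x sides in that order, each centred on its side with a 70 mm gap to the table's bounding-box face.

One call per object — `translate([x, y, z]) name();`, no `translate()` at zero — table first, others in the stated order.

table();
translate([14, 405, 680]) open_box();
translate([488, -404, 0]) stool();
translate([488, 980, 0]) stool();
translate([-327, 288, 0]) stool();
translate([1303, 288, 0]) stool();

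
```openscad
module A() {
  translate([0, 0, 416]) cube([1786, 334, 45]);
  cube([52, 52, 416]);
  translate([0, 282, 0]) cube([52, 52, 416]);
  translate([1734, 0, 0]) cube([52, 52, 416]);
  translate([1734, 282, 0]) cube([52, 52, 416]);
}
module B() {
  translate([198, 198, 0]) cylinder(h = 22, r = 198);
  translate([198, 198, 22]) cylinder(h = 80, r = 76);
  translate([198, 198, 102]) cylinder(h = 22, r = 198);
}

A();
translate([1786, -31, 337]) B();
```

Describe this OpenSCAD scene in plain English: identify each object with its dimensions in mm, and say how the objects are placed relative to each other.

A is a long wooden bench with a 1786 mm (x) × 334 mm (y) seat, 45 mm thick, its top surface 461 mm above the floor. Four 52 mm square legs at the seat corners, flush with the edges, run from z = 0 to the seat underside.

B is a spool: two coaxial disc flanges of radius 198 mm and thickness 22 mm, joined by a core cylinder of radius 76 mm and height 80 mm. The lower flange rests on z = 0 and the three cylinders share a vertical axis.

The spool is beside the bench with their tops flush at z = 461.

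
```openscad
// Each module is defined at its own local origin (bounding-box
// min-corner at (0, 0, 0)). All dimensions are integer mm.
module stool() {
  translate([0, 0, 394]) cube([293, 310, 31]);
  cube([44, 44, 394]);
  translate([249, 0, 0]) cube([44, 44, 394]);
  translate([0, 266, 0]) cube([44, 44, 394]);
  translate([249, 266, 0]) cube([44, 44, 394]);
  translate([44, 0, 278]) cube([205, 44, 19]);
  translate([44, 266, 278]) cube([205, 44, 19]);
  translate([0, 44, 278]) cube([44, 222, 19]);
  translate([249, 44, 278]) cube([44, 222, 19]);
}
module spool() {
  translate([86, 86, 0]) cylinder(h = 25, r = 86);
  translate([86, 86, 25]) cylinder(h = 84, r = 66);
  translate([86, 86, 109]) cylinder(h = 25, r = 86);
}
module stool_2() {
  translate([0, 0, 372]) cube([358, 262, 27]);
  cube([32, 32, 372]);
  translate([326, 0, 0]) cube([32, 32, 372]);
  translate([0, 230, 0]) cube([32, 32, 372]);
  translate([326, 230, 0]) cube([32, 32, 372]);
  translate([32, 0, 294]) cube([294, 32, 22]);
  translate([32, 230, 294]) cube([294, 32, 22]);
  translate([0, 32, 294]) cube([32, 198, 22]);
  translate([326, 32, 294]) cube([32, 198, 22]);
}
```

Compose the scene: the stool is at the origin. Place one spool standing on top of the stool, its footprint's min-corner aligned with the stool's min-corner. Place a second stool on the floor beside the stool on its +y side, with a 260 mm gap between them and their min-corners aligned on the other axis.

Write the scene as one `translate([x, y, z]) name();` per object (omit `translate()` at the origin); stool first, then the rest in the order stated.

stool();
translate([0, 0, 425]) spool();
translate([0, 570, 0]) stool_2();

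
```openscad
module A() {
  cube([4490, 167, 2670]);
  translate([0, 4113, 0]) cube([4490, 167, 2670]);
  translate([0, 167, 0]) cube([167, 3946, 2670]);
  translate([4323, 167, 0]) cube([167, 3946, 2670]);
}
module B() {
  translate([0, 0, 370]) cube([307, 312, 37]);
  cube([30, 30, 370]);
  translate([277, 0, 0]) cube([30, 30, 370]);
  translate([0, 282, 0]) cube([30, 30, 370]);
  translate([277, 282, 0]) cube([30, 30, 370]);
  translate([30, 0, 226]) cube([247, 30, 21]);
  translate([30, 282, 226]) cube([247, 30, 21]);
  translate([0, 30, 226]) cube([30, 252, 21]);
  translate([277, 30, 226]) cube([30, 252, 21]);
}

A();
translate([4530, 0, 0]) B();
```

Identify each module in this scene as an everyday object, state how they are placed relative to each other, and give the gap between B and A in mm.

A is a house frame. B is a stool. The stool is on the floor beside the house frame on its +x side. The gap between the stool and the house frame is 40 mm.

The stool's nearest face is 40 mm from the house frame's +x face.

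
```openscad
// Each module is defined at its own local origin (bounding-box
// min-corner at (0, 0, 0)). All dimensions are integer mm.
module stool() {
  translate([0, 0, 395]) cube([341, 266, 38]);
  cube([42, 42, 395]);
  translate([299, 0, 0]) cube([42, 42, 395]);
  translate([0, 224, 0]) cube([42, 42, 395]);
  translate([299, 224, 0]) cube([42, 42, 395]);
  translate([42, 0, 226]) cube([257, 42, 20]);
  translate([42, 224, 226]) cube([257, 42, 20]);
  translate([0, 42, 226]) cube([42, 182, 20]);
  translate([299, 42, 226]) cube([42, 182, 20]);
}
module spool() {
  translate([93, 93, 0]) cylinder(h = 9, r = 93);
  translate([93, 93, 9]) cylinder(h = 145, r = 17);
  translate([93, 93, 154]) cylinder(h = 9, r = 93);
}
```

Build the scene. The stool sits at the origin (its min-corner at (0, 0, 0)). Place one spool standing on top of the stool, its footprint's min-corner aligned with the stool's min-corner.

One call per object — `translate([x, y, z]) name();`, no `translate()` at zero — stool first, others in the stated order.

stool();
translate([0, 0, 433]) spool();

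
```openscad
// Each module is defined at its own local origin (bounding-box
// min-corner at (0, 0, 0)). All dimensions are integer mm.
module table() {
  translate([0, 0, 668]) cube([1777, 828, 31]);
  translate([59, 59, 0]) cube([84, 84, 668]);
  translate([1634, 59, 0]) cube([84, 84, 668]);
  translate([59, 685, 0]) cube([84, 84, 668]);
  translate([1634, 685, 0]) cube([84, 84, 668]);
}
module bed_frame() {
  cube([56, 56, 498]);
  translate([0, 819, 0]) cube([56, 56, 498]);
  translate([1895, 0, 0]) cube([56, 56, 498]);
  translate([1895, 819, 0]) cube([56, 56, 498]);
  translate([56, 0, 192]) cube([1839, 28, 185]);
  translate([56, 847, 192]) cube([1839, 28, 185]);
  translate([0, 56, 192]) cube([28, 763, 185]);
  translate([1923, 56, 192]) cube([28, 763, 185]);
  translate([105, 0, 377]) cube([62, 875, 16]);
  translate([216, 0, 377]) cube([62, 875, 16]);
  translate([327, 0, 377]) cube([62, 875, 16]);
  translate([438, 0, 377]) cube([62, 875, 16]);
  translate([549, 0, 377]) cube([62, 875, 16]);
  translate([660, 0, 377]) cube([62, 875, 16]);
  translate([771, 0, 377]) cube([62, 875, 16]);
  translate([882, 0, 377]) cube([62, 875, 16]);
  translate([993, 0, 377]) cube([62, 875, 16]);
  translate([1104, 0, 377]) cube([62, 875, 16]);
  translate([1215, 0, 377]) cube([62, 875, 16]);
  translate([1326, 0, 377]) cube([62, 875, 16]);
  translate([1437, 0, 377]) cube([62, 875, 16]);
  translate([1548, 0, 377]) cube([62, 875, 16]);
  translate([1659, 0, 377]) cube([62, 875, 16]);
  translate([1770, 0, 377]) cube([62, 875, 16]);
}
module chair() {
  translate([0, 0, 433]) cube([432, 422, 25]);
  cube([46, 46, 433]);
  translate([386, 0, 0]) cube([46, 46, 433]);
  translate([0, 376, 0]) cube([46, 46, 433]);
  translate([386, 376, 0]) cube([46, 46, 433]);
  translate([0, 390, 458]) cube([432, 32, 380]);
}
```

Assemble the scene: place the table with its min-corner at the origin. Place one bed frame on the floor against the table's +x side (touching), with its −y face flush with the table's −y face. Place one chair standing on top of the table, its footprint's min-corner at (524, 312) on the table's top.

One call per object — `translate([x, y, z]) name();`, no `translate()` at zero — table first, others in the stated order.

table();
translate([1777, 0, 0]) bed_frame();
translate([524, 312, 699]) chair();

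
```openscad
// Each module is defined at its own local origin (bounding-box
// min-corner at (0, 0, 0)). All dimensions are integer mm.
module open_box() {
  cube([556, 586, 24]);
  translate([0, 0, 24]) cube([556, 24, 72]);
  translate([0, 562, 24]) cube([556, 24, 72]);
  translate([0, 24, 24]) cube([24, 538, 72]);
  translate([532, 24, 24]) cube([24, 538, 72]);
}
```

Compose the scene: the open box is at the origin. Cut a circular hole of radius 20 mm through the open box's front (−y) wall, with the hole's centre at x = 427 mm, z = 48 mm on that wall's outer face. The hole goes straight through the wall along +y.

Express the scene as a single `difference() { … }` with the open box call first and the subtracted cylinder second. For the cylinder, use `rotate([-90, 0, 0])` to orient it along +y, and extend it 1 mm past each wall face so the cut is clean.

difference() {
  open_box();
  translate([427, -1, 48]) rotate([-90, 0, 0]) cylinder(h = 26, r = 20);
}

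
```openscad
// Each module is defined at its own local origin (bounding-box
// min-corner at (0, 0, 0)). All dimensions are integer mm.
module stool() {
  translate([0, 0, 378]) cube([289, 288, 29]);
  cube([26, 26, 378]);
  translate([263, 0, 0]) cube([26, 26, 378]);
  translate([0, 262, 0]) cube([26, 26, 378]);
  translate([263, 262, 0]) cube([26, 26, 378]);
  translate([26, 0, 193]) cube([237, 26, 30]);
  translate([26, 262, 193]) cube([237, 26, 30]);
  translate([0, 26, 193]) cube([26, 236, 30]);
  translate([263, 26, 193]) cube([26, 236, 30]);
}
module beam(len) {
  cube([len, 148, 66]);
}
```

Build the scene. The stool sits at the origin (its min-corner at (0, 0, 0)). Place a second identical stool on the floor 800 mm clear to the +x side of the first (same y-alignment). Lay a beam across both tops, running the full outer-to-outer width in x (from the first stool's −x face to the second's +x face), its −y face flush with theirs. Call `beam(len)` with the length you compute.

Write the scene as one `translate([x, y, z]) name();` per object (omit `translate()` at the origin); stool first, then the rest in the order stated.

stool();
translate([1089, 0, 0]) stool();
translate([0, 0, 407]) beam(1378);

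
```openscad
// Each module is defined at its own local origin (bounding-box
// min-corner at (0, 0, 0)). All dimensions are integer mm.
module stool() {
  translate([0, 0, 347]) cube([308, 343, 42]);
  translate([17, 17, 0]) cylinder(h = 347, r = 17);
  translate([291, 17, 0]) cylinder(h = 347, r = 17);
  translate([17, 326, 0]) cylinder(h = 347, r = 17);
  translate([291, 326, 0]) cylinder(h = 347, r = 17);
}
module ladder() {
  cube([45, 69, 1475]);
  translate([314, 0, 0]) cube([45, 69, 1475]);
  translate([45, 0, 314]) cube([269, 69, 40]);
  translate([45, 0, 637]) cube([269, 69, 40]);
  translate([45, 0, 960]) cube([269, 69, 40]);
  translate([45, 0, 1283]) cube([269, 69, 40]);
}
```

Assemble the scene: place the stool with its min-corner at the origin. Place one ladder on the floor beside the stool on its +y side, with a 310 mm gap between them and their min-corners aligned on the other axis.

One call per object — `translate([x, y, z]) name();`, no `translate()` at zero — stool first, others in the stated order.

stool();
translate([0, 653, 0]) ladder();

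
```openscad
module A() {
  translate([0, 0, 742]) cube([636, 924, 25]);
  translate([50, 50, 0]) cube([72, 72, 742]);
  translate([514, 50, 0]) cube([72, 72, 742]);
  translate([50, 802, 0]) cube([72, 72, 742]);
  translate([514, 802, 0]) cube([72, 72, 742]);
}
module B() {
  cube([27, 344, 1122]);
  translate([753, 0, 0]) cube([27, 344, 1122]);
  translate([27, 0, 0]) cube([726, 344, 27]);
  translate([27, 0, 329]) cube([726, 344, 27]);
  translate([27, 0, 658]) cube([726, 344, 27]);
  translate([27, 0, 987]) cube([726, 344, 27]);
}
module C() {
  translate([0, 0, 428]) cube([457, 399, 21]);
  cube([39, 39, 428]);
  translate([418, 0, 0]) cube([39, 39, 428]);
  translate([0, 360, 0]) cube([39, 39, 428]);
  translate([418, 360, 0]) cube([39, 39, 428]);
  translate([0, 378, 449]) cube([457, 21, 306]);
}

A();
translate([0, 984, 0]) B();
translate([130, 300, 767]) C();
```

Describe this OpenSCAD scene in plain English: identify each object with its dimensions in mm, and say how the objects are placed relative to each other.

A is a rectangular dining table. The top is 636×924×25 mm with its upper surface at z = 767 mm. It stands on four 72×72 mm square legs, each inset 50 mm from the nearest pair of top edges, running from the floor to the underside of the top.

B is a bookshelf 780 mm wide overall, 344 mm deep and 1122 mm tall. The two sides are 27 mm thick vertical panels. 4 horizontal shelves of 27 mm thickness span between the inner faces of the sides; the lowest shelf sits on the floor and shelves are stacked with a clear vertical gap of 302 mm between each pair.

C is a chair: 457×399 mm seat, 21 mm thick, top at z = 449 mm, on four 39 mm square corner legs flush with the seat edges. A 21 mm thick backrest slab spans the full seat width, extending 306 mm above the seat top, its back face flush with the seat's +y edge.

The bookshelf is on the floor beside the table on its +y side. The chair is on top of the table.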